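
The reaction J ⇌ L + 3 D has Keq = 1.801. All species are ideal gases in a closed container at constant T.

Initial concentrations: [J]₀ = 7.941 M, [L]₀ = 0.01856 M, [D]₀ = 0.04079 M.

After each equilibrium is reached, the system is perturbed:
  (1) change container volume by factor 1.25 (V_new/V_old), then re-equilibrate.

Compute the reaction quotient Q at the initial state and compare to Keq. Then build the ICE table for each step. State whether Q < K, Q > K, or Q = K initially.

Q₀ = 1.5862e-07 vs Keq = 1.801 ⇒ Q<K, forward
Step 1:
                   J          L          D
  I            7.941    0.01856    0.04079
  C          -0.8155     0.8155      2.446
  E            7.126      0.834      2.487
  solve Keq expr → x = 0.8155; check Q = 1.801
Then change container volume by factor 1.25 (V_new/V_old).
Step 2:
                   J          L          D
  I              5.7     0.6672       1.99
  C           -0.117      0.117     0.3509
  E            5.583     0.7842      2.341
  solve Keq expr → x = 0.117; check Q = 1.801

Q₀ = 1.5862e-07; Q < K (proceeds forward)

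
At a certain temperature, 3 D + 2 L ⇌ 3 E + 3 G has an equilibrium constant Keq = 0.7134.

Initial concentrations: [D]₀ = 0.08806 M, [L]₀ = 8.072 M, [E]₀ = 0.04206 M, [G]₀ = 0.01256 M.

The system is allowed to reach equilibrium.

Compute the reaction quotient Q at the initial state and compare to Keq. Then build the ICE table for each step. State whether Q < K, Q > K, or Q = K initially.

Q₀ = 3.3134e-09; Q < K (proceeds forward)

Q₀ = 3.3134e-09 vs Keq = 0.7134 ⇒ Q<K, forward
Step 1:
                  D         L         E         G
  Initial   0.08806     8.072   0.04206   0.01256
  Change   -0.08462  -0.05641   0.08462   0.08462
  Equil     0.00344     8.016    0.1267   0.09718
  solve Keq expr → x = 0.02821; check Q = 0.7134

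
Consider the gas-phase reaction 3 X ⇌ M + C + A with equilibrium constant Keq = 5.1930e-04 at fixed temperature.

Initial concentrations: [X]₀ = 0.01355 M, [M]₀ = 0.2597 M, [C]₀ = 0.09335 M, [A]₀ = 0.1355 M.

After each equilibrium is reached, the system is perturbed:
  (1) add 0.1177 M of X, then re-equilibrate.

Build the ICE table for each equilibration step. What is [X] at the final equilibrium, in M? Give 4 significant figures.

Q₀ = 1320 vs Keq = 5.1930e-04 ⇒ Q>K, reverse
Step 1:
                    X           M           C           A
  Initial     0.01355      0.2597     0.09335      0.1355
  Change        0.275    -0.09166    -0.09166    -0.09166
  Equil        0.2885       0.168    0.001693     0.04384
  solve Keq expr → x = -0.09166; check Q = 5.1930e-04
Then add 0.1177 M of X.
Step 2:
                    X           M           C           A
  Initial      0.4062       0.168    0.001693     0.04384
  Change    -0.007431    0.002477    0.002477    0.002477
  Equil        0.3988      0.1705     0.00417     0.04632
  solve Keq expr → x = 0.002477; check Q = 5.1930e-04

[X]_eq = 0.3988 M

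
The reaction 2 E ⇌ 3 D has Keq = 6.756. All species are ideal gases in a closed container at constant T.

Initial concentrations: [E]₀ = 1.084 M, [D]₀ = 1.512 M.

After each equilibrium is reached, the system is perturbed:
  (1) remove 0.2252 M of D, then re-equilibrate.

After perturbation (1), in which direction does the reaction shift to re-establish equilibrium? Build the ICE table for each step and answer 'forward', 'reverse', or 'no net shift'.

Direction: forward

Q₀ = 2.942 vs Keq = 6.756 ⇒ Q<K, forward
Step 1:
                  E         D
  I           1.084     1.512
  C         -0.1748    0.2622
  E          0.9092     1.774
  solve Keq expr → x = 0.0874; check Q = 6.756
Then remove 0.2252 M of D.
Step 2:
                  E         D
  I          0.9092     1.549
  C        -0.07984    0.1198
  E          0.8294     1.669
  solve Keq expr → x = 0.03992; check Q = 6.756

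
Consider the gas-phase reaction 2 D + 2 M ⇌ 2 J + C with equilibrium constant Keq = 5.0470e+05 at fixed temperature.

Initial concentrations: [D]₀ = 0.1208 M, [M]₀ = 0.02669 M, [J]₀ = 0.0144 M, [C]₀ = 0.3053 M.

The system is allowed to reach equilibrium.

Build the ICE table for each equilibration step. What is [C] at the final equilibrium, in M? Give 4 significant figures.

Q₀ = 6.09 vs Keq = 5.0470e+05 ⇒ Q<K, forward
Step 1:
                    D           M           J           C
  Initial      0.1208     0.02669      0.0144      0.3053
  Change     -0.02635    -0.02635     0.02635     0.01317
  Equil       0.09445  3.4269e-04     0.04075      0.3185
  solve Keq expr → x = 0.01317; check Q = 5.0470e+05

[C]_eq = 0.3185 M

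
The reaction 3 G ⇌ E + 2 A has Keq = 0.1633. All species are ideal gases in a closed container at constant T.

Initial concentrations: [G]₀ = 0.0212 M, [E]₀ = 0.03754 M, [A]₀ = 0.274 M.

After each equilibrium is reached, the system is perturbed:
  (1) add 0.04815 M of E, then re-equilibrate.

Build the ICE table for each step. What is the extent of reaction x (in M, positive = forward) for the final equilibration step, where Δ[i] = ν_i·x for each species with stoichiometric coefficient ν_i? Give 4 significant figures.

Q₀ = 295.8 vs Keq = 0.1633 ⇒ Q>K, reverse
Step 1:
                  G         E         A
  I          0.0212   0.03754     0.274
  C         0.09519  -0.03173  -0.06346
  E          0.1164  0.005809    0.2105
  solve Keq expr → x = -0.03173; check Q = 0.1633
Then add 0.04815 M of E.
Step 2:
                  G         E         A
  I          0.1164   0.05396    0.2105
  C          0.0628  -0.02093  -0.04187
  E          0.1792   0.03303    0.1687
  solve Keq expr → x = -0.02093; check Q = 0.1633

x = -0.02093 M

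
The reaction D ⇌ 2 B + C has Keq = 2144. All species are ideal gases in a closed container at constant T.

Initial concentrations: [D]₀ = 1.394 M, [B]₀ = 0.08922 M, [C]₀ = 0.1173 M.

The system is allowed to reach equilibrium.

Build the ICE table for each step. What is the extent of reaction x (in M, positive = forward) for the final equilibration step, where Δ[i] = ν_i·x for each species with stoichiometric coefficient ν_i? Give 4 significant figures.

Q₀ = 6.6982e-04 vs Keq = 2144 ⇒ Q<K, forward
Step 1:
                   D          B          C
  Initial      1.394    0.08922     0.1173
  Change      -1.388      2.776      1.388
  Equil     0.005767      2.866      1.506
  solve Keq expr → x = 1.388; check Q = 2144

x = 1.388 M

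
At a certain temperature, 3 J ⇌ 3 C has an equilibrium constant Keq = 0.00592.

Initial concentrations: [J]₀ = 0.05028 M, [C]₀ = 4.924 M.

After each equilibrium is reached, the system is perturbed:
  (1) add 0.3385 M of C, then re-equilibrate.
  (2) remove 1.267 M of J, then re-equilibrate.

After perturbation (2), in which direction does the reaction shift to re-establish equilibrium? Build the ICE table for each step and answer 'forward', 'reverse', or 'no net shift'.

Q₀ = 9.3922e+05 vs Keq = 0.00592 ⇒ Q>K, reverse
Step 1:
                   J          C
  Initial    0.05028      4.924
  Change       4.162     -4.162
  Equil        4.212      0.762
  solve Keq expr → x = -1.387; check Q = 0.00592
Then add 0.3385 M of C.
Step 2:
                   J          C
  Initial      4.212      1.101
  Change      0.2866    -0.2866
  Equil        4.499     0.8139
  solve Keq expr → x = -0.09555; check Q = 0.00592
Then remove 1.267 M of J.
Step 3:
                   J          C
  Initial      3.232     0.8139
  Change      0.1941    -0.1941
  Equil        3.426     0.6198
  solve Keq expr → x = -0.0647; check Q = 0.00592

Direction: reverse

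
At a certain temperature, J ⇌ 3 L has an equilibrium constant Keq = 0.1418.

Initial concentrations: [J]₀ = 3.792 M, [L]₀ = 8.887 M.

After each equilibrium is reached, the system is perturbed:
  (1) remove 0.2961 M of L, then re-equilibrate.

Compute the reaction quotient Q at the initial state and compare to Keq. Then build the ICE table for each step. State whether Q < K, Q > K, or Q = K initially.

Q₀ = 185.1; Q > K (proceeds reverse)

Q₀ = 185.1 vs Keq = 0.1418 ⇒ Q>K, reverse
Step 1:
                  J         L
  I           3.792     8.887
  C           2.639    -7.917
  E           6.431    0.9697
  solve Keq expr → x = -2.639; check Q = 0.1418
Then remove 0.2961 M of L.
Step 2:
                  J         L
  I           6.431    0.6736
  C        -0.09707    0.2912
  E           6.334    0.9648
  solve Keq expr → x = 0.09707; check Q = 0.1418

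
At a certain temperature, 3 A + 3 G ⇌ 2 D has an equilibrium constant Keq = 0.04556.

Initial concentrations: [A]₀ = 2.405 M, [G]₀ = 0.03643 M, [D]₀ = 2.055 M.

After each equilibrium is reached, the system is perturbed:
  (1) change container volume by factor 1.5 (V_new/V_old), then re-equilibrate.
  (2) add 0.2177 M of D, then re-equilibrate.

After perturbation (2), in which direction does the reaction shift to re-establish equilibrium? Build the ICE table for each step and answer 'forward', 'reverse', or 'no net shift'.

Q₀ = 6279 vs Keq = 0.04556 ⇒ Q>K, reverse
Step 1:
                    A           G           D
  init          2.405     0.03643       2.055
  Δ             0.992       0.992     -0.6613
  eq            3.397       1.028       1.394
  solve Keq expr → x = -0.3307; check Q = 0.04556
Then change container volume by factor 1.5 (V_new/V_old).
Step 2:
                    A           G           D
  init          2.265      0.6856      0.9291
  Δ            0.2467      0.2467     -0.1645
  eq            2.511      0.9323      0.7647
  solve Keq expr → x = -0.08223; check Q = 0.04556
Then add 0.2177 M of D.
Step 3:
                    A           G           D
  init          2.511      0.9323      0.9824
  Δ           0.08872     0.08872    -0.05915
  eq              2.6       1.021      0.9232
  solve Keq expr → x = -0.02957; check Q = 0.04556

Direction: reverse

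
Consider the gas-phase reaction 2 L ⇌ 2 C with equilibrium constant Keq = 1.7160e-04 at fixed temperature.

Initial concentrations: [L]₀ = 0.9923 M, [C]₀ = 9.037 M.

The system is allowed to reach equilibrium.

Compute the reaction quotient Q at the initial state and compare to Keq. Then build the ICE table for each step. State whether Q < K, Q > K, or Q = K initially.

Q₀ = 82.94 vs Keq = 1.7160e-04 ⇒ Q>K, reverse
Step 1:
                   L          C
  I           0.9923      9.037
  C            8.907     -8.907
  E              9.9     0.1297
  solve Keq expr → x = -4.454; check Q = 1.7160e-04

Q₀ = 82.94; Q > K (proceeds reverse)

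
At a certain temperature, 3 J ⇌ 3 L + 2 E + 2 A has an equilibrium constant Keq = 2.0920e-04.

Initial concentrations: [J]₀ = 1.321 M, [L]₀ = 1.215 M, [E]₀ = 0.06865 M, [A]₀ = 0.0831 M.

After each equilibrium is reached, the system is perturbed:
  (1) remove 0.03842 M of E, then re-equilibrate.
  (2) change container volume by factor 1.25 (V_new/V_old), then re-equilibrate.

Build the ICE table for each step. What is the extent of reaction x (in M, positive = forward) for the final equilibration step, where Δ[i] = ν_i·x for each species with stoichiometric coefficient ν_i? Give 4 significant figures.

Q₀ = 2.5322e-05 vs Keq = 2.0920e-04 ⇒ Q<K, forward
Step 1:
                   J          L          E          A
  Initial      1.321      1.215    0.06865     0.0831
  Change    -0.06448    0.06448    0.04299    0.04299
  Equil        1.257      1.279     0.1116     0.1261
  solve Keq expr → x = 0.02149; check Q = 2.0920e-04
Then remove 0.03842 M of E.
Step 2:
                   J          L          E          A
  Initial      1.257      1.279    0.07322     0.1261
  Change    -0.02733    0.02733    0.01822    0.01822
  Equil        1.229      1.307    0.09143     0.1443
  solve Keq expr → x = 0.009109; check Q = 2.0920e-04
Then change container volume by factor 1.25 (V_new/V_old).
Step 3:
                   J          L          E          A
  Initial     0.9834      1.045    0.07315     0.1154
  Change    -0.02709    0.02709    0.01806    0.01806
  Equil       0.9563      1.073    0.09121     0.1335
  solve Keq expr → x = 0.00903; check Q = 2.0920e-04

x = 0.00903 M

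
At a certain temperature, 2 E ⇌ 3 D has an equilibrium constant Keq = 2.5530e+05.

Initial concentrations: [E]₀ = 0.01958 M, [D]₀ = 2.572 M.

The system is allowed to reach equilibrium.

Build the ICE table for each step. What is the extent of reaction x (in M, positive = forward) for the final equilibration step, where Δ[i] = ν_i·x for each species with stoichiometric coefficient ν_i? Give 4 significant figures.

Q₀ = 4.4380e+04 vs Keq = 2.5530e+05 ⇒ Q<K, forward
Step 1:
                    E           D
  init        0.01958       2.572
  Δ          -0.01134       0.017
  eq         0.008245       2.589
  solve Keq expr → x = 0.005668; check Q = 2.5530e+05

x = 0.005668 M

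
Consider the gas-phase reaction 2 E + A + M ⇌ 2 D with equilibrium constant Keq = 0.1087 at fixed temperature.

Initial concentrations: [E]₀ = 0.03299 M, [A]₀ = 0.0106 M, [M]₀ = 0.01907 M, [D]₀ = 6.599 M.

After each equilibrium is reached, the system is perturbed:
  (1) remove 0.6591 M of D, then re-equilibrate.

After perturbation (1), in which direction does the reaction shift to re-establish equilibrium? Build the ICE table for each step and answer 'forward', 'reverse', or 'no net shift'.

Q₀ = 1.9794e+08 vs Keq = 0.1087 ⇒ Q>K, reverse
Step 1:
                   E          A          M          D
  Initial    0.03299     0.0106    0.01907      6.599
  Change       3.966      1.983      1.983     -3.966
  Equil        3.999      1.993      2.002      2.633
  solve Keq expr → x = -1.983; check Q = 0.1087
Then remove 0.6591 M of D.
Step 2:
                   E          A          M          D
  Initial      3.999      1.993      2.002      1.974
  Change     -0.2904    -0.1452    -0.1452     0.2904
  Equil        3.708      1.848      1.857      2.265
  solve Keq expr → x = 0.1452; check Q = 0.1087

Direction: forward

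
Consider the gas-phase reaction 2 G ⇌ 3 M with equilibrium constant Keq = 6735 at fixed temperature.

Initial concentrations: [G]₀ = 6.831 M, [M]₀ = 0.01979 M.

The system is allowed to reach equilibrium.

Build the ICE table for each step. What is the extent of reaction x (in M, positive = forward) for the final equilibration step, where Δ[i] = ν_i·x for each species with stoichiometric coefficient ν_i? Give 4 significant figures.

Q₀ = 1.6610e-07 vs Keq = 6735 ⇒ Q<K, forward
Step 1:
                    G           M
  init          6.831     0.01979
  Δ            -6.462       9.693
  eq           0.3689       9.713
  solve Keq expr → x = 3.231; check Q = 6735

x = 3.231 M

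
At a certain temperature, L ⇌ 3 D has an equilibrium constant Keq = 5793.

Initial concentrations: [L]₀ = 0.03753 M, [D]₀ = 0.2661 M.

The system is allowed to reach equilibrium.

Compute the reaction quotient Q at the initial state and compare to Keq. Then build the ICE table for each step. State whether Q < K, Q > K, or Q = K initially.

Q₀ = 0.5021; Q < K (proceeds forward)

Q₀ = 0.5021 vs Keq = 5793 ⇒ Q<K, forward
Step 1:
                  L         D
  init      0.03753    0.2661
  Δ        -0.03752    0.1126
  eq      9.3724e-06    0.3787
  solve Keq expr → x = 0.03752; check Q = 5793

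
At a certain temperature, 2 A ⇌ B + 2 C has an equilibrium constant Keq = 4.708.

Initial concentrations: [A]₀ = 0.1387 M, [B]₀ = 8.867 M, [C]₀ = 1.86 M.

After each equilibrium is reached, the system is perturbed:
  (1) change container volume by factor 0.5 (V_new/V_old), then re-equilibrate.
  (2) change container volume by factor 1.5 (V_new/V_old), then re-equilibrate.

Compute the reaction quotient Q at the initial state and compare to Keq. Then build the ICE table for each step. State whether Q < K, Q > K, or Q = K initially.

Q₀ = 1595 vs Keq = 4.708 ⇒ Q>K, reverse
Step 1:
                  A         B         C
  init       0.1387     8.867      1.86
  Δ           1.003   -0.5016    -1.003
  eq          1.142     8.365    0.8567
  solve Keq expr → x = -0.5016; check Q = 4.708
Then change container volume by factor 0.5 (V_new/V_old).
Step 2:
                  A         B         C
  init        2.284     16.73     1.713
  Δ          0.3235   -0.1618   -0.3235
  eq          2.607     16.57      1.39
  solve Keq expr → x = -0.1618; check Q = 4.708
Then change container volume by factor 1.5 (V_new/V_old).
Step 3:
                  A         B         C
  init        1.738     11.05    0.9266
  Δ         -0.1242   0.06211    0.1242
  eq          1.614     11.11     1.051
  solve Keq expr → x = 0.06211; check Q = 4.708

Q₀ = 1595; Q > K (proceeds reverse)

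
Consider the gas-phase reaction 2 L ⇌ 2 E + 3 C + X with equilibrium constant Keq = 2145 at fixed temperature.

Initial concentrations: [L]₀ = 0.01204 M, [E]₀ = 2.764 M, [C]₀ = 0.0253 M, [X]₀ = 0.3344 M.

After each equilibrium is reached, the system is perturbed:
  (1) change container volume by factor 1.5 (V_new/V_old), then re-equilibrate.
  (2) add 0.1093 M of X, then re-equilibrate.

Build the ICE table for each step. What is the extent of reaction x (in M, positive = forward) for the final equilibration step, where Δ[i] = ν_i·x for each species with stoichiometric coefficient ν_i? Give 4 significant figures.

Q₀ = 0.2854 vs Keq = 2145 ⇒ Q<K, forward
Step 1:
                  L         E         C         X
  Initial   0.01204     2.764    0.0253    0.3344
  Change   -0.01173   0.01173   0.01759  0.005865
  Equil   3.1058e-04     2.776   0.04289    0.3403
  solve Keq expr → x = 0.005865; check Q = 2145
Then change container volume by factor 1.5 (V_new/V_old).
Step 2:
                  L         E         C         X
  Initial 2.0705e-04      1.85    0.0286    0.2268
  Change  -1.1418e-04 1.1418e-04 1.7127e-04 5.7091e-05
  Equil   9.2868e-05     1.851   0.02877    0.2269
  solve Keq expr → x = 5.7091e-05; check Q = 2145
Then add 0.1093 M of X.
Step 3:
                  L         E         C         X
  Initial 9.2868e-05     1.851   0.02877    0.3362
  Change  1.9996e-05 -1.9996e-05 -2.9995e-05 -9.9982e-06
  Equil   1.1286e-04     1.851   0.02874    0.3362
  solve Keq expr → x = -9.9982e-06; check Q = 2145

x = -9.9982e-06 M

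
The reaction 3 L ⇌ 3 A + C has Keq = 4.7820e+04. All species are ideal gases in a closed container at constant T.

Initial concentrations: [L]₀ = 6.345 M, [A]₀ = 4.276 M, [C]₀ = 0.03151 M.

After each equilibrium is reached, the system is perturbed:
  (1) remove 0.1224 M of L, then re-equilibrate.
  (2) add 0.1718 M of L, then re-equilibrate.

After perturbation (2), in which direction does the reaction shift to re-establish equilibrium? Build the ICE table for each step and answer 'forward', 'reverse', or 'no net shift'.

Q₀ = 0.009644 vs Keq = 4.7820e+04 ⇒ Q<K, forward
Step 1:
                    L           A           C
  Initial       6.345       4.276     0.03151
  Change       -5.987       5.987       1.996
  Equil        0.3579       10.26       2.027
  solve Keq expr → x = 1.996; check Q = 4.7820e+04
Then remove 0.1224 M of L.
Step 2:
                    L           A           C
  Initial      0.2355       10.26       2.027
  Change       0.1161     -0.1161     -0.0387
  Equil        0.3515       10.15       1.989
  solve Keq expr → x = -0.0387; check Q = 4.7820e+04
Then add 0.1718 M of L.
Step 3:
                    L           A           C
  Initial      0.5233       10.15       1.989
  Change      -0.1629      0.1629     0.05431
  Equil        0.3604       10.31       2.043
  solve Keq expr → x = 0.05431; check Q = 4.7820e+04

Direction: forward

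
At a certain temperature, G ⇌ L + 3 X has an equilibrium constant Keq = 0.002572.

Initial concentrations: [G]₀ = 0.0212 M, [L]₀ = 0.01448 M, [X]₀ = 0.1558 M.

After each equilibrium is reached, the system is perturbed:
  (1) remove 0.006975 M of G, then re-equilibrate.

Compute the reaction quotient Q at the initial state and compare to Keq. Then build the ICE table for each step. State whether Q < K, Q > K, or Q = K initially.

Q₀ = 0.002583 vs Keq = 0.002572 ⇒ Q>K, reverse
Step 1:
                  G         L         X
  I          0.0212   0.01448    0.1558
  C       2.4662e-05 -2.4662e-05 -7.3986e-05
  E         0.02122   0.01446    0.1557
  solve Keq expr → x = -2.4662e-05; check Q = 0.002572
Then remove 0.006975 M of G.
Step 2:
                  G         L         X
  I         0.01425   0.01446    0.1557
  C        0.002002 -0.002002 -0.006005
  E         0.01625   0.01245    0.1497
  solve Keq expr → x = -0.002002; check Q = 0.002572

Q₀ = 0.002583; Q > K (proceeds reverse)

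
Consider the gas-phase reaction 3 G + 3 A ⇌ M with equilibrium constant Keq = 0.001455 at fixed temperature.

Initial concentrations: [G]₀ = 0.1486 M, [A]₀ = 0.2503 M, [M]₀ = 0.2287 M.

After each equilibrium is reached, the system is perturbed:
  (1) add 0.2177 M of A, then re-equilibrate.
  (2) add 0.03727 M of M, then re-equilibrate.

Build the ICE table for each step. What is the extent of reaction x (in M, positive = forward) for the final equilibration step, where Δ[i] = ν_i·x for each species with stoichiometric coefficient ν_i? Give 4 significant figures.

Q₀ = 4445 vs Keq = 0.001455 ⇒ Q>K, reverse
Step 1:
                    G           A           M
  Initial      0.1486      0.2503      0.2287
  Change        0.684       0.684      -0.228
  Equil        0.8326      0.9343  6.8511e-04
  solve Keq expr → x = -0.228; check Q = 0.001455
Then add 0.2177 M of A.
Step 2:
                    G           A           M
  Initial      0.8326       1.152  6.8511e-04
  Change    -0.001756   -0.001756  5.8520e-04
  Equil        0.8309        1.15     0.00127
  solve Keq expr → x = 5.8520e-04; check Q = 0.001455
Then add 0.03727 M of M.
Step 3:
                    G           A           M
  Initial      0.8309        1.15     0.03854
  Change       0.1084      0.1084    -0.03614
  Equil        0.9393       1.259    0.002405
  solve Keq expr → x = -0.03614; check Q = 0.001455

x = -0.03614 M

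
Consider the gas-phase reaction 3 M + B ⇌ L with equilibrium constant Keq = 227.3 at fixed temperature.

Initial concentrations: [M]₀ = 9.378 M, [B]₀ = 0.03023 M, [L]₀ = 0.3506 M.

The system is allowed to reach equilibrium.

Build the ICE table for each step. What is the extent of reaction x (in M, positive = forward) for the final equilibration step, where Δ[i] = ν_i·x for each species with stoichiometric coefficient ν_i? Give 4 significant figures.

x = 0.03023 M

Q₀ = 0.01406 vs Keq = 227.3 ⇒ Q<K, forward
Step 1:
                    M           B           L
  I             9.378     0.03023      0.3506
  C          -0.09068    -0.03023     0.03023
  E             9.287  2.0915e-06      0.3808
  solve Keq expr → x = 0.03023; check Q = 227.3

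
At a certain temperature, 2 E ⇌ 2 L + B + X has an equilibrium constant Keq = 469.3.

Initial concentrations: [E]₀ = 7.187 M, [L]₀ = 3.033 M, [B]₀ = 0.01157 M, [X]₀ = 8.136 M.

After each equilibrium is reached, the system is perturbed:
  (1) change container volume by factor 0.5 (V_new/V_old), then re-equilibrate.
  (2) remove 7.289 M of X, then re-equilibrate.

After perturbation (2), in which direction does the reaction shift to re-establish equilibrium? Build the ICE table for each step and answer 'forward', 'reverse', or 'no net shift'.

Direction: forward

Q₀ = 0.01676 vs Keq = 469.3 ⇒ Q<K, forward
Step 1:
                  E         L         B         X
  I           7.187     3.033   0.01157     8.136
  C          -5.183     5.183     2.591     2.591
  E           2.004     8.216     2.603     10.73
  solve Keq expr → x = 2.591; check Q = 469.3
Then change container volume by factor 0.5 (V_new/V_old).
Step 2:
                  E         L         B         X
  I           4.008     16.43     5.206     21.45
  C           2.092    -2.092    -1.046    -1.046
  E             6.1     14.34      4.16     20.41
  solve Keq expr → x = -1.046; check Q = 469.3
Then remove 7.289 M of X.
Step 3:
                  E         L         B         X
  I             6.1     14.34      4.16     13.12
  C         -0.6933    0.6933    0.3466    0.3466
  E           5.406     15.03     4.507     13.47
  solve Keq expr → x = 0.3466; check Q = 469.3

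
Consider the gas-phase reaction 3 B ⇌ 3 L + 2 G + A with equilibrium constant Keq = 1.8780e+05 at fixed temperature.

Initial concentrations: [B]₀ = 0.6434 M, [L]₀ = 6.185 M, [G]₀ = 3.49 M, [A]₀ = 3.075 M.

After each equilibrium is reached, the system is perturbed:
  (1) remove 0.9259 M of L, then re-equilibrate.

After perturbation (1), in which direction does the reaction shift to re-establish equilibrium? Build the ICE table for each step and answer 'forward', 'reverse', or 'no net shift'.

Direction: forward

Q₀ = 3.3271e+04 vs Keq = 1.8780e+05 ⇒ Q<K, forward
Step 1:
                    B           L           G           A
  Initial      0.6434       6.185        3.49       3.075
  Change      -0.2519      0.2519      0.1679     0.08395
  Equil        0.3915       6.437       3.658       3.159
  solve Keq expr → x = 0.08395; check Q = 1.8780e+05
Then remove 0.9259 M of L.
Step 2:
                    B           L           G           A
  Initial      0.3915       5.511       3.658       3.159
  Change     -0.05057     0.05057     0.03371     0.01686
  Equil         0.341       5.562       3.692       3.176
  solve Keq expr → x = 0.01686; check Q = 1.8780e+05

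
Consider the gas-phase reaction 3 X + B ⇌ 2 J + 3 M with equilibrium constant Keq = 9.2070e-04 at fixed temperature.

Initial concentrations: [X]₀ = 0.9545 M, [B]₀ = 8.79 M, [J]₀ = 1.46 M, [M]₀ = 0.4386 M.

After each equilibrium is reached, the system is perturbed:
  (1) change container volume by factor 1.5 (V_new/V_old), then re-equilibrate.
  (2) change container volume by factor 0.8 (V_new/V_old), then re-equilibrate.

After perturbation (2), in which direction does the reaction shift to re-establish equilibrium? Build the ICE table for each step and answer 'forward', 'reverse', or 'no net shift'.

Direction: reverse

Q₀ = 0.02353 vs Keq = 9.2070e-04 ⇒ Q>K, reverse
Step 1:
                    X           B           J           M
  I            0.9545        8.79        1.46      0.4386
  C            0.2373      0.0791     -0.1582     -0.2373
  E             1.192       8.869       1.302      0.2013
  solve Keq expr → x = -0.0791; check Q = 9.2070e-04
Then change container volume by factor 1.5 (V_new/V_old).
Step 2:
                    X           B           J           M
  I            0.7945       5.913      0.8679      0.1342
  C          -0.01526   -0.005087     0.01017     0.01526
  E            0.7793       5.908       0.878      0.1495
  solve Keq expr → x = 0.005087; check Q = 9.2070e-04
Then change container volume by factor 0.8 (V_new/V_old).
Step 3:
                    X           B           J           M
  I            0.9741       7.385       1.098      0.1868
  C            0.0107    0.003565   -0.007131     -0.0107
  E            0.9848       7.388        1.09      0.1761
  solve Keq expr → x = -0.003565; check Q = 9.2070e-04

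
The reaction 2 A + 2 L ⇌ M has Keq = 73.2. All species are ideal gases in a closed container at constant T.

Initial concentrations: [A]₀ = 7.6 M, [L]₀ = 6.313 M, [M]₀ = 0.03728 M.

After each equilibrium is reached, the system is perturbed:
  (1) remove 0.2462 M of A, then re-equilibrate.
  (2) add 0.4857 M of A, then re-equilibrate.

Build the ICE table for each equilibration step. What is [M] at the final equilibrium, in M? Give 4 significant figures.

[M]_eq = 3.131 M

Q₀ = 1.6195e-05 vs Keq = 73.2 ⇒ Q<K, forward
Step 1:
                   A          L          M
  I              7.6      6.313    0.03728
  C           -6.169     -6.169      3.084
  E            1.431     0.1443      3.122
  solve Keq expr → x = 3.084; check Q = 73.2
Then remove 0.2462 M of A.
Step 2:
                   A          L          M
  I            1.185     0.1443      3.122
  C          0.02589    0.02589   -0.01295
  E            1.211     0.1702      3.109
  solve Keq expr → x = -0.01295; check Q = 73.2
Then add 0.4857 M of A.
Step 3:
                   A          L          M
  I            1.697     0.1702      3.109
  C         -0.04496   -0.04496    0.02248
  E            1.652     0.1252      3.131
  solve Keq expr → x = 0.02248; check Q = 73.2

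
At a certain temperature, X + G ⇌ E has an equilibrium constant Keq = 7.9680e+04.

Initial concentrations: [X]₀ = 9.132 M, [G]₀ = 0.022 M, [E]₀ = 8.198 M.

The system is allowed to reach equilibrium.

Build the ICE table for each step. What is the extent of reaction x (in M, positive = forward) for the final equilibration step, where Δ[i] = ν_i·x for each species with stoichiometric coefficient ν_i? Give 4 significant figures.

Q₀ = 40.81 vs Keq = 7.9680e+04 ⇒ Q<K, forward
Step 1:
                    X           G           E
  Initial       9.132       0.022       8.198
  Change     -0.02199    -0.02199     0.02199
  Equil          9.11  1.1324e-05        8.22
  solve Keq expr → x = 0.02199; check Q = 7.9680e+04

x = 0.02199 M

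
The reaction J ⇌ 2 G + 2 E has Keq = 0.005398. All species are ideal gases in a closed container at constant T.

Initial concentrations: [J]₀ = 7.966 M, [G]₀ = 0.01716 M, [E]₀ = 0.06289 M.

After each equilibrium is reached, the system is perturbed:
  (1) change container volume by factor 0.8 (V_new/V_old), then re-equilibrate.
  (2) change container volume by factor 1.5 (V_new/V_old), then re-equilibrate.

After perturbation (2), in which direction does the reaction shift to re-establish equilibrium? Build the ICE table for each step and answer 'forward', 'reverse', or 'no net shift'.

Direction: forward

Q₀ = 1.4620e-07 vs Keq = 0.005398 ⇒ Q<K, forward
Step 1:
                  J         G         E
  I           7.966   0.01716   0.06289
  C         -0.2065    0.4129    0.4129
  E            7.76    0.4301    0.4758
  solve Keq expr → x = 0.2065; check Q = 0.005398
Then change container volume by factor 0.8 (V_new/V_old).
Step 2:
                  J         G         E
  I           9.699    0.5376    0.5948
  C         0.04324  -0.08648  -0.08648
  E           9.743    0.4512    0.5083
  solve Keq expr → x = -0.04324; check Q = 0.005398
Then change container volume by factor 1.5 (V_new/V_old).
Step 3:
                  J         G         E
  I           6.495    0.3008    0.3389
  C        -0.05619    0.1124    0.1124
  E           6.439    0.4131    0.4513
  solve Keq expr → x = 0.05619; check Q = 0.005398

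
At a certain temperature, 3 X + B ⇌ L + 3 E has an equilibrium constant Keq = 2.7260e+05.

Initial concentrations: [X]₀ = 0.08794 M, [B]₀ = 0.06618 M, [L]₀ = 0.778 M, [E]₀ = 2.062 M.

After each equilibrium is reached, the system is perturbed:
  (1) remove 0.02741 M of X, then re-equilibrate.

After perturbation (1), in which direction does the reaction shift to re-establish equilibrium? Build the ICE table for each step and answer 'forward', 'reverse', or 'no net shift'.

Direction: reverse

Q₀ = 1.5155e+05 vs Keq = 2.7260e+05 ⇒ Q<K, forward
Step 1:
                  X         B         L         E
  Initial   0.08794   0.06618     0.778     2.062
  Change   -0.01332 -0.004439  0.004439   0.01332
  Equil     0.07462   0.06174    0.7824     2.075
  solve Keq expr → x = 0.004439; check Q = 2.7260e+05
Then remove 0.02741 M of X.
Step 2:
                  X         B         L         E
  Initial   0.04721   0.06174    0.7824     2.075
  Change    0.02345  0.007818 -0.007818  -0.02345
  Equil     0.07067   0.06956    0.7746     2.052
  solve Keq expr → x = -0.007818; check Q = 2.7260e+05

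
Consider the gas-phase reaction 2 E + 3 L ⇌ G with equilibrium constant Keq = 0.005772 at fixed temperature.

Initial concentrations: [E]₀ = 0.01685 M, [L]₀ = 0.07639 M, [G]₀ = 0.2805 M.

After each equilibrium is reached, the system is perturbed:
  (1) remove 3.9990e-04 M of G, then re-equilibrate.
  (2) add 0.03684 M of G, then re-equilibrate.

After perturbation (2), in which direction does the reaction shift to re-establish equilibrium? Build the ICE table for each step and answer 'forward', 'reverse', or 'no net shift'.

Q₀ = 2.2163e+06 vs Keq = 0.005772 ⇒ Q>K, reverse
Step 1:
                   E          L          G
  init       0.01685    0.07639     0.2805
  Δ           0.5581     0.8371     -0.279
  eq          0.5749     0.9135   0.001455
  solve Keq expr → x = -0.279; check Q = 0.005772
Then remove 3.9990e-04 M of G.
Step 2:
                   E          L          G
  init        0.5749     0.9135   0.001055
  Δ       -7.8076e-04  -0.001171 3.9038e-04
  eq          0.5742     0.9124   0.001445
  solve Keq expr → x = 3.9038e-04; check Q = 0.005772
Then add 0.03684 M of G.
Step 3:
                   E          L          G
  init        0.5742     0.9124    0.03829
  Δ          0.07147     0.1072   -0.03574
  eq          0.6456       1.02    0.00255
  solve Keq expr → x = -0.03574; check Q = 0.005772

Direction: reverse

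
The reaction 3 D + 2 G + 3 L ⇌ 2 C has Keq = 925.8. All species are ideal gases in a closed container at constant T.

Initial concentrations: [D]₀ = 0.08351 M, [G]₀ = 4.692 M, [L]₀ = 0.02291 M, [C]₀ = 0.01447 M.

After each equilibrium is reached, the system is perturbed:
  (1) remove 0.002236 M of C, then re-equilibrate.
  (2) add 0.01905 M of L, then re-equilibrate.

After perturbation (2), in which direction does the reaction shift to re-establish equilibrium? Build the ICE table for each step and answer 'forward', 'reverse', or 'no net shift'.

Q₀ = 1358 vs Keq = 925.8 ⇒ Q>K, reverse
Step 1:
                   D          G          L          C
  init       0.08351      4.692    0.02291    0.01447
  Δ         0.001484 9.8929e-04   0.001484 -9.8929e-04
  eq         0.08499      4.693    0.02439    0.01348
  solve Keq expr → x = -4.9464e-04; check Q = 925.8
Then remove 0.002236 M of C.
Step 2:
                   D          G          L          C
  init       0.08499      4.693    0.02439    0.01124
  Δ        -0.001312 -8.7470e-04  -0.001312 8.7470e-04
  eq         0.08368      4.692    0.02308    0.01212
  solve Keq expr → x = 4.3735e-04; check Q = 925.8
Then add 0.01905 M of L.
Step 3:
                   D          G          L          C
  init       0.08368      4.692    0.04213    0.01212
  Δ        -0.008687  -0.005792  -0.008687   0.005792
  eq         0.07499      4.686    0.03344    0.01791
  solve Keq expr → x = 0.002896; check Q = 925.8

Direction: forward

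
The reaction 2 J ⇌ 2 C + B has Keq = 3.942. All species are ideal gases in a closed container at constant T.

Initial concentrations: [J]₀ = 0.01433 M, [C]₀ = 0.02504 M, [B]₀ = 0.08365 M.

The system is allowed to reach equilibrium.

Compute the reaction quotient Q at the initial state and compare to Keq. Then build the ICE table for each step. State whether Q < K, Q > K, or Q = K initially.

Q₀ = 0.2554 vs Keq = 3.942 ⇒ Q<K, forward
Step 1:
                  J         C         B
  Initial   0.01433   0.02504   0.08365
  Change  -0.009206  0.009206  0.004603
  Equil    0.005124   0.03425   0.08825
  solve Keq expr → x = 0.004603; check Q = 3.942

Q₀ = 0.2554; Q < K (proceeds forward)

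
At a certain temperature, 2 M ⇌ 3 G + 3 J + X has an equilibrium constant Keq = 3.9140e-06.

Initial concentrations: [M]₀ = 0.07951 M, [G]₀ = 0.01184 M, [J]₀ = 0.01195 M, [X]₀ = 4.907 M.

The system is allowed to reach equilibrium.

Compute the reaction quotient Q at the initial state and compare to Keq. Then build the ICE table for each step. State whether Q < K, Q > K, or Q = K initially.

Q₀ = 2.1985e-09; Q < K (proceeds forward)

Q₀ = 2.1985e-09 vs Keq = 3.9140e-06 ⇒ Q<K, forward
Step 1:
                  M         G         J         X
  init      0.07951   0.01184   0.01195     4.907
  Δ        -0.01748   0.02622   0.02622  0.008739
  eq        0.06203   0.03806   0.03817     4.916
  solve Keq expr → x = 0.008739; check Q = 3.9140e-06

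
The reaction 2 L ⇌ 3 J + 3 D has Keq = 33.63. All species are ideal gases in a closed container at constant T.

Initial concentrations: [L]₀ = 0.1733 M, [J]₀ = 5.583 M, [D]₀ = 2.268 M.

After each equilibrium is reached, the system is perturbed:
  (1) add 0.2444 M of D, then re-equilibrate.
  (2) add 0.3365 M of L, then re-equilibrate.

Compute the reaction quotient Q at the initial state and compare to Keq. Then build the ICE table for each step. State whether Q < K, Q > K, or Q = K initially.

Q₀ = 6.7598e+04 vs Keq = 33.63 ⇒ Q>K, reverse
Step 1:
                   L          J          D
  I           0.1733      5.583      2.268
  C           0.9518     -1.428     -1.428
  E            1.125      4.155     0.8403
  solve Keq expr → x = -0.4759; check Q = 33.63
Then add 0.2444 M of D.
Step 2:
                   L          J          D
  I            1.125      4.155      1.085
  C           0.1051    -0.1577    -0.1577
  E             1.23      3.998      0.927
  solve Keq expr → x = -0.05256; check Q = 33.63
Then add 0.3365 M of L.
Step 3:
                   L          J          D
  I            1.567      3.998      0.927
  C          -0.0689     0.1033     0.1033
  E            1.498      4.101       1.03
  solve Keq expr → x = 0.03445; check Q = 33.63

Q₀ = 6.7598e+04; Q > K (proceeds reverse)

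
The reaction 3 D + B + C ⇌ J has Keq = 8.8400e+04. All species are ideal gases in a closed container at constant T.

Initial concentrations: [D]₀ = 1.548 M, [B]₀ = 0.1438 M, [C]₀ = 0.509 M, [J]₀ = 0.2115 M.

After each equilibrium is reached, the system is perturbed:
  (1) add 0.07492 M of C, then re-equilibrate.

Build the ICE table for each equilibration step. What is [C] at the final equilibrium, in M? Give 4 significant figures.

[C]_eq = 0.4401 M

Q₀ = 0.779 vs Keq = 8.8400e+04 ⇒ Q<K, forward
Step 1:
                    D           B           C           J
  init          1.548      0.1438       0.509      0.2115
  Δ           -0.4314     -0.1438     -0.1438      0.1438
  eq            1.117  7.9045e-06      0.3652      0.3553
  solve Keq expr → x = 0.1438; check Q = 8.8400e+04
Then add 0.07492 M of C.
Step 2:
                    D           B           C           J
  init          1.117  7.9045e-06      0.4401      0.3553
  Δ       -4.0362e-06 -1.3454e-06 -1.3454e-06  1.3454e-06
  eq            1.117  6.5591e-06      0.4401      0.3553
  solve Keq expr → x = 1.3454e-06; check Q = 8.8400e+04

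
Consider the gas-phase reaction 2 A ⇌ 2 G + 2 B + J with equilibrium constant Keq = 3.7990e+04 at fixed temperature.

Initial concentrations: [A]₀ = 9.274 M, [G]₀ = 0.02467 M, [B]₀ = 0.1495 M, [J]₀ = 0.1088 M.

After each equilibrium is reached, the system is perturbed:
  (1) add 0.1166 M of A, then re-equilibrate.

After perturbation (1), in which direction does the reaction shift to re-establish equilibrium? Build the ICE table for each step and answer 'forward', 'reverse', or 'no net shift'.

Q₀ = 1.7207e-08 vs Keq = 3.7990e+04 ⇒ Q<K, forward
Step 1:
                   A          G          B          J
  init         9.274    0.02467     0.1495     0.1088
  Δ           -8.487      8.487      8.487      4.244
  eq          0.7869      8.512      8.637      4.352
  solve Keq expr → x = 4.244; check Q = 3.7990e+04
Then add 0.1166 M of A.
Step 2:
                   A          G          B          J
  init        0.9035      8.512      8.637      4.352
  Δ         -0.09475    0.09475    0.09475    0.04737
  eq          0.8087      8.607      8.731        4.4
  solve Keq expr → x = 0.04737; check Q = 3.7990e+04

Direction: forward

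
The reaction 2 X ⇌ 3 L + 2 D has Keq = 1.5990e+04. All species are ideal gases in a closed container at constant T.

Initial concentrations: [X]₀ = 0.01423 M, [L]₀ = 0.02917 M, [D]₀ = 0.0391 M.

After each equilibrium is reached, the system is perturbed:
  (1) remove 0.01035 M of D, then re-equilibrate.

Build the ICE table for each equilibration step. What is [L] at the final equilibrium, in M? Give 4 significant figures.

[L]_eq = 0.05051 M

Q₀ = 1.8739e-04 vs Keq = 1.5990e+04 ⇒ Q<K, forward
Step 1:
                  X         L         D
  init      0.01423   0.02917    0.0391
  Δ        -0.01423   0.02134   0.01423
  eq      4.7868e-06   0.05051   0.05333
  solve Keq expr → x = 0.007113; check Q = 1.5990e+04
Then remove 0.01035 M of D.
Step 2:
                  X         L         D
  init    4.7868e-06   0.05051   0.04298
  Δ       -9.2884e-07 1.3933e-06 9.2884e-07
  eq      3.8580e-06   0.05051   0.04298
  solve Keq expr → x = 4.6442e-07; check Q = 1.5990e+04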